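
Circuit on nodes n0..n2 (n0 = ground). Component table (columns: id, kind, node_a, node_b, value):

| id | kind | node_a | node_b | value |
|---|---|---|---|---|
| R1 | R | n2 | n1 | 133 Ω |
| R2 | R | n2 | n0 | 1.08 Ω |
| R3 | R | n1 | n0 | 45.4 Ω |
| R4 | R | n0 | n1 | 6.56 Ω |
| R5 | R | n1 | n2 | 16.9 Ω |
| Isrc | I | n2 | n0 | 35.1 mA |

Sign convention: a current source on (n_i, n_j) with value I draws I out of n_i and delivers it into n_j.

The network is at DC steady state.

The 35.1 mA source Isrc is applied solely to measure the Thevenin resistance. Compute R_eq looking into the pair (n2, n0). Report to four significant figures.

MNA unknowns: 2 node voltages V₁..V_2
R1: Y=0.007519 on G[2,1]
R2: Y=0.9259 on G[2,0]
R3: Y=0.02203 on G[1,0]
R4: Y=0.1524 on G[0,1]
R5: Y=0.05917 on G[1,2]
Isrc: z[2]−=0.0351, z[0]+=0.0351
solve → V1=-0.009964, V2=-0.03603

R_eq = 1.027 Ω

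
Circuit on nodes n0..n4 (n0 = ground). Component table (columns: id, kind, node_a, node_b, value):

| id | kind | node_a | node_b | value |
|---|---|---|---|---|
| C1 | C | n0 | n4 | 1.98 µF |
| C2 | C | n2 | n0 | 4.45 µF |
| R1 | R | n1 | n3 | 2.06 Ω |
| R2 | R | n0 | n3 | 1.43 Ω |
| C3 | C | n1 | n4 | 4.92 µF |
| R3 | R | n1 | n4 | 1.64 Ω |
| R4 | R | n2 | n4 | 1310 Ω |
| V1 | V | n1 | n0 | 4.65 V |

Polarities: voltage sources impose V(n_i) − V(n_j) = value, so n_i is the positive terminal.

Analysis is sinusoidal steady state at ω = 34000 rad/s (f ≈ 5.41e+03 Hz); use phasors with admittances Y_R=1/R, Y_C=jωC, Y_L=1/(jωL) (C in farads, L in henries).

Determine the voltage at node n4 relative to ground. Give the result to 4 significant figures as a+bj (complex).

4.473-0.4448j V

MNA unknowns: 4 node voltages V₁..V_4 plus 1 source current (V1)
C1: Y=0.000+0.06732j on G[0,4]
C2: Y=0.000+0.1513j on G[2,0]
R1: Y=0.4854+0.000j on G[1,3]
R2: Y=0.6993+0.000j on G[0,3]
C3: Y=0.000+0.1673j on G[1,4]
R3: Y=0.6098+0.000j on G[1,4]
R4: Y=0.0007634+0.000j on G[2,4]
V1: row V1−V0=4.65, i_V1 at 1,0
solve → V1=4.650+0.000j, V2=-0.002130-0.02258j, V3=1.905+0.000j, V4=4.473-0.4448j
aux → i_V1=-1.366-0.3008j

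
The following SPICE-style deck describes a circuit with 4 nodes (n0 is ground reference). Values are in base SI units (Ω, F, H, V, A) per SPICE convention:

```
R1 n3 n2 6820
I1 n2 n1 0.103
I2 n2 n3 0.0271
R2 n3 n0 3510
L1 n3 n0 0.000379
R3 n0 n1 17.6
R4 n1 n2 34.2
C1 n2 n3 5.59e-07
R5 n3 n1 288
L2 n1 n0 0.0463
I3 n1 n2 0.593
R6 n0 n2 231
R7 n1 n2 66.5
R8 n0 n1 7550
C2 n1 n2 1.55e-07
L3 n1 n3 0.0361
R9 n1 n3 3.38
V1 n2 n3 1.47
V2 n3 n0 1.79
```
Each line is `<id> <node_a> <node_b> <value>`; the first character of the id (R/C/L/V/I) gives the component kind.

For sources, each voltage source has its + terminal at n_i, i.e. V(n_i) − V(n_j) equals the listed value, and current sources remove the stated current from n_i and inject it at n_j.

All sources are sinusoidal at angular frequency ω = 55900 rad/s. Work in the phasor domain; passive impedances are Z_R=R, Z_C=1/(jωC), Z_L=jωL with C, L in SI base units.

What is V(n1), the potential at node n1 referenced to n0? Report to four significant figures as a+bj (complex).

0.4758+0.05906j V

Element admittances at ω=55900 rad/s:
  Y(R1) = 0.0001466+0.000j S between n3,n2
  I1: injects 0.103 A into n1 (from n2)
  I2: injects 0.0271 A into n3 (from n2)
  Y(R2) = 0.0002849+0.000j S between n3,n0
  Y(L1) = 0.000-0.04720j S between n3,n0
  Y(R3) = 0.05682+0.000j S between n0,n1
  Y(R4) = 0.02924+0.000j S between n1,n2
  Y(C1) = 0.000+0.03125j S between n2,n3
  Y(R5) = 0.003472+0.000j S between n3,n1
  Y(L2) = 0.000-0.0003864j S between n1,n0
  I3: injects 0.593 A into n2 (from n1)
  Y(R6) = 0.004329+0.000j S between n0,n2
  Y(R7) = 0.01504+0.000j S between n1,n2
  Y(R8) = 0.0001325+0.000j S between n0,n1
  Y(C2) = 0.000+0.008665j S between n1,n2
  Y(L3) = 0.000-0.0004955j S between n1,n3
  Y(R9) = 0.2959+0.000j S between n1,n3
  V1: constraint V(n2)−V(n3) = 1.47
  V2: constraint V(n3)−V(n0) = 1.79
Assemble and solve the 5×5 MNA system:
  V(n1)=0.4758+0.05906j  V(n2)=3.260+0.000j  V(n3)=1.790+0.000j
  i(V1)=0.3248-0.06744j  i(V2)=-0.04175+0.08131j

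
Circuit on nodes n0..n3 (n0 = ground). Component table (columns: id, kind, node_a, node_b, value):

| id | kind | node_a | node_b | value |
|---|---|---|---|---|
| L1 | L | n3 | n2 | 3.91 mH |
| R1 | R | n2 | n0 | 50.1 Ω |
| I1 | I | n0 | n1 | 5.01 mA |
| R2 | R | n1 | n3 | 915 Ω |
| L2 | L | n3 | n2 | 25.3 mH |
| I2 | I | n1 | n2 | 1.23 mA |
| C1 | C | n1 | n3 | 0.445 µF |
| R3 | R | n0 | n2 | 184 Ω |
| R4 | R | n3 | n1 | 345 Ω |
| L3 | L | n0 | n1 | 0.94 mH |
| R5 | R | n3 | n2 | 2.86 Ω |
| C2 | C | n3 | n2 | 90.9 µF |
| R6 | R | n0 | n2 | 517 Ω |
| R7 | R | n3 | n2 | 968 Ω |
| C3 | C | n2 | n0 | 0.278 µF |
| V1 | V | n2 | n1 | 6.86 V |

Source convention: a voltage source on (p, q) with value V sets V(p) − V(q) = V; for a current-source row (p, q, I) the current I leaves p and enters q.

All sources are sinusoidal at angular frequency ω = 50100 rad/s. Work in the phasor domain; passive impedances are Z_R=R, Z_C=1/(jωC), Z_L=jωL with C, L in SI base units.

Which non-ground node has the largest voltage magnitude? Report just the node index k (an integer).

1

Element admittances at ω=50100 rad/s:
  Y(L1) = 0.000-0.005105j S between n3,n2
  Y(R1) = 0.01996+0.000j S between n2,n0
  I1: injects 0.00501 A into n1 (from n0)
  Y(R2) = 0.001093+0.000j S between n1,n3
  Y(L2) = 0.000-0.0007889j S between n3,n2
  I2: injects 0.00123 A into n2 (from n1)
  Y(C1) = 0.000+0.02229j S between n1,n3
  Y(R3) = 0.005435+0.000j S between n0,n2
  Y(R4) = 0.002899+0.000j S between n3,n1
  Y(L3) = 0.000-0.02123j S between n0,n1
  Y(R5) = 0.3497+0.000j S between n3,n2
  Y(C2) = 0.000+4.554j S between n3,n2
  Y(R6) = 0.001934+0.000j S between n0,n2
  Y(R7) = 0.001033+0.000j S between n3,n2
  Y(C3) = 0.000+0.01393j S between n2,n0
  V1: constraint V(n2)−V(n1) = 6.86
Assemble and solve the 4×4 MNA system:
  V(n1)=-5.359-4.929j  V(n2)=1.501-4.929j  V(n3)=1.467-4.925j
  i(V1)=-0.1356-0.03841j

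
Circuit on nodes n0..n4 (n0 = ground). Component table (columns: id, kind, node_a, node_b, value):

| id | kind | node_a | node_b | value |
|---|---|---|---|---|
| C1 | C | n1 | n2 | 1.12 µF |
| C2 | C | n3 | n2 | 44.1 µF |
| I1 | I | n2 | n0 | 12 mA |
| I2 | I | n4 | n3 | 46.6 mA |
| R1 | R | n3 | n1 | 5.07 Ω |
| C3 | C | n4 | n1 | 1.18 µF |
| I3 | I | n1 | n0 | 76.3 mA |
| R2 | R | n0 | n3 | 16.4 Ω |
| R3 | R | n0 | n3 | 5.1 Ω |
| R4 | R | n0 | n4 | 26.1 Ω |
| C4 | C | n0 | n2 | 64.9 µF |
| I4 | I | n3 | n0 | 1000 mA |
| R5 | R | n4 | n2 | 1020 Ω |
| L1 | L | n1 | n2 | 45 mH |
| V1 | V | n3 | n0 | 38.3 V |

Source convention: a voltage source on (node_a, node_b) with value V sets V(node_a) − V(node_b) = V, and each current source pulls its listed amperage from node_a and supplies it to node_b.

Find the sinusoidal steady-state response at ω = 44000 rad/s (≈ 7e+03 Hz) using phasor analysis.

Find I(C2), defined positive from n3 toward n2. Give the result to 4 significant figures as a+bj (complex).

Apply KCL at each of the 4 non-ground nodes and solve the resulting linear system.
Node n1: branches {C1, R1, C3, I3, L1} → V_1 = 31.66-6.275j
Node n2: branches {C1, C2, I1, C4, R5, L1} → V_2 = 15.66-0.06215j
Node n3: branches {C2, I2, R1, R2, R3, I4, V1} → V_3 = 38.30+0.000j
Node n4: branches {I2, C3, R4, R5} → V_4 = 22.86+11.63j
Source currents: i(V1)=-11.99-45.17j

-0.1206+43.93j A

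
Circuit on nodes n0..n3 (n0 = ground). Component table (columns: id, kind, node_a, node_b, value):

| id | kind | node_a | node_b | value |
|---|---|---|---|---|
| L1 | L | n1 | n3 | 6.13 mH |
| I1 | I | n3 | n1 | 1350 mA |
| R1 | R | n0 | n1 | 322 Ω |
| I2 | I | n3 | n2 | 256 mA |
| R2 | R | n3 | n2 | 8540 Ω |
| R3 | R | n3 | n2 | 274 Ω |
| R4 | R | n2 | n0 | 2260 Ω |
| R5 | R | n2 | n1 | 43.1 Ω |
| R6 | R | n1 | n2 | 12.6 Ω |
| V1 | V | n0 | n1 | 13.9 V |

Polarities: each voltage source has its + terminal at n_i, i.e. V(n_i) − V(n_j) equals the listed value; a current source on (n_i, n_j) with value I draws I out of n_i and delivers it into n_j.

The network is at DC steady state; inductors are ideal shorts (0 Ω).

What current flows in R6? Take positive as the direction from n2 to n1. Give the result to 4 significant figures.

Element admittances at DC:
  L1: short n1↔n3 (DC inductor)
  I1: injects 1.35 A into n1 (from n3)
  Y(R1) = 0.003106 S between n0,n1
  I2: injects 0.256 A into n2 (from n3)
  Y(R2) = 0.0001171 S between n3,n2
  Y(R3) = 0.003650 S between n3,n2
  Y(R4) = 0.0004425 S between n2,n0
  Y(R5) = 0.02320 S between n2,n1
  Y(R6) = 0.07937 S between n1,n2
  V1: constraint V(n0)−V(n1) = 13.9
Assemble and solve the 5×5 MNA system:
  V(n1)=-13.90  V(n2)=-11.44  V(n3)=-13.90
  i(L1)=1.597  i(V1)=-0.04823

0.1949 A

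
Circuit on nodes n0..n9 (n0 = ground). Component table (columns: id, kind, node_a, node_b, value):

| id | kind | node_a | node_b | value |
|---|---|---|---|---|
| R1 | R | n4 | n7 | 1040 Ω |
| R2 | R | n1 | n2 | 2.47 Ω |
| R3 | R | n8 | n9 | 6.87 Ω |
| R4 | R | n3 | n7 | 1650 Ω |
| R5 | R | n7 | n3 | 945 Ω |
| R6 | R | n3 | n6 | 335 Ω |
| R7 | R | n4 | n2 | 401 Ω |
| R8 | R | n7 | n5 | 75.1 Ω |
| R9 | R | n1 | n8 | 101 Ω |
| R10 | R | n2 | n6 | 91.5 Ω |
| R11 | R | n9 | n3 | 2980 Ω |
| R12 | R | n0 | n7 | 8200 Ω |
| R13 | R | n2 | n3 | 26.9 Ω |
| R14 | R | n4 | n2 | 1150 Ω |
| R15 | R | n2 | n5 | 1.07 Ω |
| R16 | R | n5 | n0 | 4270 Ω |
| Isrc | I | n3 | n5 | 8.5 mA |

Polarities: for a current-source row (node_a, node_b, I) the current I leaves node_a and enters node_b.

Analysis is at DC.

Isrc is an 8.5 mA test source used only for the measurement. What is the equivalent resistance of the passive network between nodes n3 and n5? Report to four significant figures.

R_eq = 25.19 Ω

MNA unknowns: 9 node voltages V₁..V_9
R1: Y=0.0009615 on G[4,7]
R2: Y=0.4049 on G[1,2]
R3: Y=0.1456 on G[8,9]
R4: Y=0.0006061 on G[3,7]
R5: Y=0.001058 on G[7,3]
R6: Y=0.002985 on G[3,6]
R7: Y=0.002494 on G[4,2]
R8: Y=0.01332 on G[7,5]
R9: Y=0.009901 on G[1,8]
R10: Y=0.01093 on G[2,6]
R11: Y=0.0003356 on G[9,3]
R12: Y=0.0001220 on G[0,7]
R13: Y=0.03717 on G[2,3]
R14: Y=0.0008696 on G[4,2]
R15: Y=0.9346 on G[2,5]
R16: Y=0.0002342 on G[5,0]
Isrc: z[3]−=0.0085, z[5]+=0.0085
solve → V1=-0.001069, V2=-0.0009049, V3=-0.2063, V4=-0.004060, V5=0.007861, V6=-0.04496, V7=-0.01510, V8=-0.007780, V9=-0.008237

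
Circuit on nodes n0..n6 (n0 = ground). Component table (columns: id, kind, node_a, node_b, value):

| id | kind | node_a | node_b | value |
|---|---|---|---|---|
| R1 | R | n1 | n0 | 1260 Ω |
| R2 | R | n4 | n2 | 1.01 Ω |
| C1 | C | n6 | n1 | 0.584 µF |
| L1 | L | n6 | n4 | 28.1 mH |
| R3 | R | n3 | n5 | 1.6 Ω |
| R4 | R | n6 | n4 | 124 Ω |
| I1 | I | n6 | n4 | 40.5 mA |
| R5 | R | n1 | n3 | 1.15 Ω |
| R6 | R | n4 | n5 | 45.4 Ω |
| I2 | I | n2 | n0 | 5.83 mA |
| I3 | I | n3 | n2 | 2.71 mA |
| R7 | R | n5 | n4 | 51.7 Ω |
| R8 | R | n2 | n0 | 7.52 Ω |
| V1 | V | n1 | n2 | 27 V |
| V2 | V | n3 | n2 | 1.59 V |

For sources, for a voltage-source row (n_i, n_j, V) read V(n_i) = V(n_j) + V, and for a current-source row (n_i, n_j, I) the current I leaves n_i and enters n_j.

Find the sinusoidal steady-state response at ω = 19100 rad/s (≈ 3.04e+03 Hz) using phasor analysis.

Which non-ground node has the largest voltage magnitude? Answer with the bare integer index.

Element admittances at ω=19100 rad/s:
  Y(R1) = 0.0007937+0.000j S between n1,n0
  Y(R2) = 0.9901+0.000j S between n4,n2
  Y(C1) = 0.000+0.01115j S between n6,n1
  Y(L1) = 0.000-0.001863j S between n6,n4
  Y(R3) = 0.6250+0.000j S between n3,n5
  Y(R4) = 0.008065+0.000j S between n6,n4
  I1: injects 0.0405 A into n4 (from n6)
  Y(R5) = 0.8696+0.000j S between n1,n3
  Y(R6) = 0.02203+0.000j S between n4,n5
  I2: injects 0.00583 A into n0 (from n2)
  I3: injects 0.00271 A into n2 (from n3)
  Y(R7) = 0.01934+0.000j S between n5,n4
  Y(R8) = 0.1330+0.000j S between n2,n0
  V1: constraint V(n1)−V(n2) = 27
  V2: constraint V(n3)−V(n2) = 1.59
Assemble and solve the 8×8 MNA system:
  V(n1)=26.80+0.000j  V(n2)=-0.2038+0.000j  V(n3)=1.386+0.000j  V(n4)=0.05582+0.1141j  V(n5)=1.304+0.007081j  V(n6)=16.27+18.41j
  i(V1)=-22.32-0.1174j  i(V2)=22.04+0.004426j

1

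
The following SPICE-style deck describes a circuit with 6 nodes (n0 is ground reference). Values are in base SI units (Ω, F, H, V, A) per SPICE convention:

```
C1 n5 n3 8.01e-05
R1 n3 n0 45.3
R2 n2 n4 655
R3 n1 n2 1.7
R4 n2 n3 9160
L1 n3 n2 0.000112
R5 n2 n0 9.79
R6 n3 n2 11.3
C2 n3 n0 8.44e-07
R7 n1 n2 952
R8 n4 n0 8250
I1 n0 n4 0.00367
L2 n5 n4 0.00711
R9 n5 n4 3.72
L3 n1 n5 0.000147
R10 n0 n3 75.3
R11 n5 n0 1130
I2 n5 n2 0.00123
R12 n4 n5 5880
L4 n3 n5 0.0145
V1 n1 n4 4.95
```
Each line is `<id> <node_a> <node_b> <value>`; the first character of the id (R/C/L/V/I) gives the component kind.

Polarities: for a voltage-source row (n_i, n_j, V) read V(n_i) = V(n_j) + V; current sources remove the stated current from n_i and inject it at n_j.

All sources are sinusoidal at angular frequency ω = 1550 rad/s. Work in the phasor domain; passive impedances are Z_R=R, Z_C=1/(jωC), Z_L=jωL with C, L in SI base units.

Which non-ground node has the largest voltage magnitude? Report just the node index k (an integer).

MNA unknowns: 5 node voltages V₁..V_5 plus 1 source current (V1)
C1: Y=0.000+0.1242j on G[5,3]
R1: Y=0.02208+0.000j on G[3,0]
R2: Y=0.001527+0.000j on G[2,4]
R3: Y=0.5882+0.000j on G[1,2]
R4: Y=0.0001092+0.000j on G[2,3]
L1: Y=0.000-5.760j on G[3,2]
R5: Y=0.1021+0.000j on G[2,0]
R6: Y=0.08850+0.000j on G[3,2]
C2: Y=0.000+0.001308j on G[3,0]
R7: Y=0.001050+0.000j on G[1,2]
R8: Y=0.0001212+0.000j on G[4,0]
I1: z[0]−=0.00367, z[4]+=0.00367
L2: Y=0.000-0.09074j on G[5,4]
R9: Y=0.2688+0.000j on G[5,4]
L3: Y=0.000-4.389j on G[1,5]
R10: Y=0.01328+0.000j on G[0,3]
R11: Y=0.0008850+0.000j on G[5,0]
I2: z[5]−=0.00123, z[2]+=0.00123
R12: Y=0.0001701+0.000j on G[4,5]
L4: Y=0.000-0.04449j on G[3,5]
V1: row V1−V4=4.95, i_V1 at 1,4
solve → V1=0.01170+0.02008j, V2=0.03126+0.0005036j, V3=0.03331+0.004130j, V4=-4.938+0.02008j, V5=-0.1089-0.2751j
aux → i_V1=-1.284+0.5177j

4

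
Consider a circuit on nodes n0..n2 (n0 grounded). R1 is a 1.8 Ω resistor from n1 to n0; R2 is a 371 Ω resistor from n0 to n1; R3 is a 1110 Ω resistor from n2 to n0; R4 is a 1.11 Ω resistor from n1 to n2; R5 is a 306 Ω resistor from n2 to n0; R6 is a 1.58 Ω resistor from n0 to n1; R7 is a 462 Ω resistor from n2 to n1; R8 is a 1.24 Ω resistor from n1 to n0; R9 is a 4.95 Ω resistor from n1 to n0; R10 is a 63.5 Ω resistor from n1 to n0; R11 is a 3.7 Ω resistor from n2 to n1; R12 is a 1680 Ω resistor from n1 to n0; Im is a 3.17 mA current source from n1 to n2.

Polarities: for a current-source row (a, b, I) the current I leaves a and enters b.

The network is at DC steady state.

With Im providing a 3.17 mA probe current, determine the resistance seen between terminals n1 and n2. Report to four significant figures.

R_eq = 0.8493 Ω

MNA unknowns: 2 node voltages V₁..V_2
R1: Y=0.5556 on G[1,0]
R2: Y=0.002695 on G[0,1]
R3: Y=0.0009009 on G[2,0]
R4: Y=0.9009 on G[1,2]
R5: Y=0.003268 on G[2,0]
R6: Y=0.6329 on G[0,1]
R7: Y=0.002165 on G[2,1]
R8: Y=0.8065 on G[1,0]
R9: Y=0.2020 on G[1,0]
R10: Y=0.01575 on G[1,0]
R11: Y=0.2703 on G[2,1]
R12: Y=0.0005952 on G[1,0]
Im: z[1]−=0.00317, z[2]+=0.00317
solve → V1=-5.055e-06, V2=0.002687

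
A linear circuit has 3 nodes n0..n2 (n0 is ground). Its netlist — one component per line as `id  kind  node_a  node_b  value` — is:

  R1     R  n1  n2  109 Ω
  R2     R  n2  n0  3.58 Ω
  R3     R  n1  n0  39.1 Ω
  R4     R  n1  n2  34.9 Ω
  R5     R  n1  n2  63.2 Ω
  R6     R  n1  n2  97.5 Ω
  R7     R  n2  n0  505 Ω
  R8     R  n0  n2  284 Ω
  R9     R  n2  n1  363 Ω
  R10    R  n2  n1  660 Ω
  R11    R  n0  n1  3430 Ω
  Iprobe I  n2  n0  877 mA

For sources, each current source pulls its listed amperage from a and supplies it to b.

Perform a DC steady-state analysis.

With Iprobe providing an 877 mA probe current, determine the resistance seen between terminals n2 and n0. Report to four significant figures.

R_eq = 3.294 Ω

Element admittances at DC:
  Y(R1) = 0.009174 S between n1,n2
  Y(R2) = 0.2793 S between n2,n0
  Y(R3) = 0.02558 S between n1,n0
  Y(R4) = 0.02865 S between n1,n2
  Y(R5) = 0.01582 S between n1,n2
  Y(R6) = 0.01026 S between n1,n2
  Y(R7) = 0.001980 S between n2,n0
  Y(R8) = 0.003521 S between n0,n2
  Y(R9) = 0.002755 S between n2,n1
  Y(R10) = 0.001515 S between n2,n1
  Y(R11) = 0.0002915 S between n0,n1
  Iprobe: injects 0.877 A into n0 (from n2)
Assemble and solve the 2×2 MNA system:
  V(n1)=-2.094  V(n2)=-2.889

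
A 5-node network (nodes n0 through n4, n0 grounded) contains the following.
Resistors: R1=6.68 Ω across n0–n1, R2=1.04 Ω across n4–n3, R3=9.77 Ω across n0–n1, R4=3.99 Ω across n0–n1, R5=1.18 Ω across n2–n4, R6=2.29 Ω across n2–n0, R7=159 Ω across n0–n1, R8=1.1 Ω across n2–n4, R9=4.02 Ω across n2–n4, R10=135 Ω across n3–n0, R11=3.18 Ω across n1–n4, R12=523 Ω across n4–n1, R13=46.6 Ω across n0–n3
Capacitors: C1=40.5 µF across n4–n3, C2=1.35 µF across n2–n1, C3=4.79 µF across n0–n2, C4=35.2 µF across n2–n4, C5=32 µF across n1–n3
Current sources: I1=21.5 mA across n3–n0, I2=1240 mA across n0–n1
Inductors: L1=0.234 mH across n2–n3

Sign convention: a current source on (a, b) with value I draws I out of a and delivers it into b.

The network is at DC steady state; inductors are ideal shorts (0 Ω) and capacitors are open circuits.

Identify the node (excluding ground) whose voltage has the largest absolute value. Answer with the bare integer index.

Element admittances at DC:
  Y(R1) = 0.1497 S between n0,n1
  Y(C1) = 0.000 S between n4,n3
  Y(R2) = 0.9615 S between n4,n3
  Y(R3) = 0.1024 S between n0,n1
  I1: injects 0.0215 A into n0 (from n3)
  L1: short n2↔n3 (DC inductor)
  Y(C2) = 0.000 S between n2,n1
  Y(R4) = 0.2506 S between n0,n1
  Y(C3) = 0.000 S between n0,n2
  Y(R5) = 0.8475 S between n2,n4
  Y(R6) = 0.4367 S between n2,n0
  Y(R7) = 0.006289 S between n0,n1
  Y(R8) = 0.9091 S between n2,n4
  Y(R9) = 0.2488 S between n2,n4
  Y(R10) = 0.007407 S between n3,n0
  Y(C4) = 0.000 S between n2,n4
  Y(R11) = 0.3145 S between n1,n4
  Y(C5) = 0.000 S between n1,n3
  Y(R12) = 0.001912 S between n4,n1
  Y(R13) = 0.02146 S between n0,n3
  I2: injects 1.24 A into n1 (from n0)
Assemble and solve the 5×5 MNA system:
  V(n1)=1.795  V(n2)=0.6545  V(n3)=0.6545  V(n4)=0.7644
  i(L1)=-0.06532

1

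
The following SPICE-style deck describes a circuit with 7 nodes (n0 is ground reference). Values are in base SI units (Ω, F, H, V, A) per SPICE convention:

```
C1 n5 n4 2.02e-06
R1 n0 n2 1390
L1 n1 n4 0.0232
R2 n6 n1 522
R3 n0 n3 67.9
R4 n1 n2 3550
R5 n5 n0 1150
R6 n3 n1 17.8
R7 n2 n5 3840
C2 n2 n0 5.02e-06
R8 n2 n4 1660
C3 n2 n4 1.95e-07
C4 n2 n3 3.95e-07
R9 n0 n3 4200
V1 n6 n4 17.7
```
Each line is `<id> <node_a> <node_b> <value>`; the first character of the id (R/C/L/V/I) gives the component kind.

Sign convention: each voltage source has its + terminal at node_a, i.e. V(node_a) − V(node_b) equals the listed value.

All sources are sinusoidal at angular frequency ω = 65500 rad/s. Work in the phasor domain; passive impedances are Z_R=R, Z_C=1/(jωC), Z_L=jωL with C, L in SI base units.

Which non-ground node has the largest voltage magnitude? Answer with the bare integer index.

6

MNA unknowns: 6 node voltages V₁..V_6 plus 1 source current (V1)
C1: Y=0.000+0.1323j on G[5,4]
R1: Y=0.0007194+0.000j on G[0,2]
L1: Y=0.000-0.0006581j on G[1,4]
R2: Y=0.001916+0.000j on G[6,1]
R3: Y=0.01473+0.000j on G[0,3]
R4: Y=0.0002817+0.000j on G[1,2]
R5: Y=0.0008696+0.000j on G[5,0]
R6: Y=0.05618+0.000j on G[3,1]
R7: Y=0.0002604+0.000j on G[2,5]
C2: Y=0.000+0.3288j on G[2,0]
R8: Y=0.0006024+0.000j on G[2,4]
C3: Y=0.000+0.01277j on G[2,4]
C4: Y=0.000+0.02587j on G[2,3]
R9: Y=0.0002381+0.000j on G[0,3]
V1: row V6−V4=17.7, i_V1 at 6,4
solve → V1=1.305-0.6181j, V2=0.02773+0.03172j, V3=0.7467-0.7495j, V4=-0.8583+2.397j, V5=-0.8787+2.390j, V6=16.84+2.397j
aux → i_V1=-0.02976-0.005777j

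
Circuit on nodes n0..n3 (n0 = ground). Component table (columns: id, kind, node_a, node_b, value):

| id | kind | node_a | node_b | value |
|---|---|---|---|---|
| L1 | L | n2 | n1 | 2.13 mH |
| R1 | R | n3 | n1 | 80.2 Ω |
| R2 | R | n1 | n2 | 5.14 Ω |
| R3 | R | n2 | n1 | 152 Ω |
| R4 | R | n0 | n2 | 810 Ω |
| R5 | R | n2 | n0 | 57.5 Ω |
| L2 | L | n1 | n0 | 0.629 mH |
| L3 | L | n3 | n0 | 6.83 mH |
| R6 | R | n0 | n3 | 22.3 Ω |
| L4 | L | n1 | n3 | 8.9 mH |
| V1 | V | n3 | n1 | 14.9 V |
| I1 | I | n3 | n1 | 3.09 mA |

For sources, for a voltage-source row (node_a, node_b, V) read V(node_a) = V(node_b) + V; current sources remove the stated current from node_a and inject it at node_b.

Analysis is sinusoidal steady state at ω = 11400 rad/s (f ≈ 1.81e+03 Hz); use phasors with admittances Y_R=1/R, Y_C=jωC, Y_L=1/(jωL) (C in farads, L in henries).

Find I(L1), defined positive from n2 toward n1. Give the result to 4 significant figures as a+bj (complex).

Apply KCL at each of the 3 non-ground nodes and solve the resulting linear system.
Node n1: branches {L1, R1, R2, R3, L2, L4, V1, I1} → V_1 = -2.603-3.322j
Node n2: branches {L1, R2, R3, R4, R5} → V_2 = -2.441-3.010j
Node n3: branches {R1, L3, R6, L4, V1, I1} → V_3 = 12.30-3.322j
Source currents: i(V1)=-0.6977+0.4538j

0.01285-0.006677j A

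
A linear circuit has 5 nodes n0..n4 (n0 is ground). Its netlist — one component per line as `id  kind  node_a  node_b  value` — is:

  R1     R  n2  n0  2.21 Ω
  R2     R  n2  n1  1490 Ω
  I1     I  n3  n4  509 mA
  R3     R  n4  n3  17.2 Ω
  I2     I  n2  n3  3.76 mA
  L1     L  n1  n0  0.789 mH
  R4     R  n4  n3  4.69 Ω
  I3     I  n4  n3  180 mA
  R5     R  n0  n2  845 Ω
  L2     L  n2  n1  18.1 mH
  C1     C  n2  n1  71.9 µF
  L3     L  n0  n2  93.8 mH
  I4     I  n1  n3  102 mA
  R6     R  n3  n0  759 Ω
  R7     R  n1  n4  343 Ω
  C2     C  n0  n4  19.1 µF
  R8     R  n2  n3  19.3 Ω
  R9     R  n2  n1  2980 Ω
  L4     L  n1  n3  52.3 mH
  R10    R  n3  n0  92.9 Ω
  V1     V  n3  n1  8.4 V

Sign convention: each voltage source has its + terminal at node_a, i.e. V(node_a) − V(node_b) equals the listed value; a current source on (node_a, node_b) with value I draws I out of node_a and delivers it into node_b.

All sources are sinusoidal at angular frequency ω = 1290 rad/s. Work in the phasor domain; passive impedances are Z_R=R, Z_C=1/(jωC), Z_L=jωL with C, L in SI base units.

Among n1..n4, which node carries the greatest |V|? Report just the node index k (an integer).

MNA unknowns: 4 node voltages V₁..V_4 plus 1 source current (V1)
R1: Y=0.4525+0.000j on G[2,0]
R2: Y=0.0006711+0.000j on G[2,1]
I1: z[3]−=0.509, z[4]+=0.509
R3: Y=0.05814+0.000j on G[4,3]
I2: z[2]−=0.00376, z[3]+=0.00376
L1: Y=0.000-0.9825j on G[1,0]
R4: Y=0.2132+0.000j on G[4,3]
I3: z[4]−=0.18, z[3]+=0.18
R5: Y=0.001183+0.000j on G[0,2]
L2: Y=0.000-0.04283j on G[2,1]
C1: Y=0.000+0.09275j on G[2,1]
L3: Y=0.000-0.008264j on G[0,2]
I4: z[1]−=0.102, z[3]+=0.102
R6: Y=0.001318+0.000j on G[3,0]
R7: Y=0.002915+0.000j on G[1,4]
C2: Y=0.000+0.02464j on G[0,4]
R8: Y=0.05181+0.000j on G[2,3]
R9: Y=0.0003356+0.000j on G[2,1]
L4: Y=0.000-0.01482j on G[1,3]
R10: Y=0.01076+0.000j on G[3,0]
V1: row V3−V1=8.4, i_V1 at 3,1
solve → V1=0.1709-0.5628j, V2=0.9155-0.1172j, V3=8.571-0.5628j, V4=9.553-1.421j
aux → i_V1=-0.4568-0.07849j

4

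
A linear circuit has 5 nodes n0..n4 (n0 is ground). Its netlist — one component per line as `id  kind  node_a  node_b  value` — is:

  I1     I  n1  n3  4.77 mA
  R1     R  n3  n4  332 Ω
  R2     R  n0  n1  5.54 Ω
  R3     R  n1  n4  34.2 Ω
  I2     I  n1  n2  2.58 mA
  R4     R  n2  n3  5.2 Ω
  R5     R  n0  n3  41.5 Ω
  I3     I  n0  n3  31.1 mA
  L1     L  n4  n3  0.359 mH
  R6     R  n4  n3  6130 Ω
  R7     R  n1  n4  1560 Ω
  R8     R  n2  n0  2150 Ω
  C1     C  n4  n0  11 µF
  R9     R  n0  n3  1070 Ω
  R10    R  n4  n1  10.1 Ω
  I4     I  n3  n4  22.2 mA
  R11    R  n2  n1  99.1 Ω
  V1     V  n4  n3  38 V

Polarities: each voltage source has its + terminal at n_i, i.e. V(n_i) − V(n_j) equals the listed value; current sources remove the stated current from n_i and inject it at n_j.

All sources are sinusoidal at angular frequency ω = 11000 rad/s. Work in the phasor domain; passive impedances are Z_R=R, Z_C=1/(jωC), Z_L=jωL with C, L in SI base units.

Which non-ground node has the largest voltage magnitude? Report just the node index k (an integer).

MNA unknowns: 4 node voltages V₁..V_4 plus 1 source current (V1)
I1: z[1]−=0.00477, z[3]+=0.00477
R1: Y=0.003012+0.000j on G[3,4]
R2: Y=0.1805+0.000j on G[0,1]
R3: Y=0.02924+0.000j on G[1,4]
I2: z[1]−=0.00258, z[2]+=0.00258
R4: Y=0.1923+0.000j on G[2,3]
R5: Y=0.02410+0.000j on G[0,3]
I3: z[0]−=0.0311, z[3]+=0.0311
L1: Y=0.000-0.2532j on G[4,3]
R6: Y=0.0001631+0.000j on G[4,3]
R7: Y=0.0006410+0.000j on G[1,4]
R8: Y=0.0004651+0.000j on G[2,0]
C1: Y=0.000+0.1210j on G[4,0]
R9: Y=0.0009346+0.000j on G[0,3]
R10: Y=0.09901+0.000j on G[4,1]
I4: z[3]−=0.0222, z[4]+=0.0222
R11: Y=0.01009+0.000j on G[2,1]
V1: row V4−V3=38, i_V1 at 4,3
solve → V1=0.9808-2.497j, V2=-31.28-5.579j, V3=-33.06-5.754j, V4=4.937-5.754j
aux → i_V1=-1.305+9.445j

3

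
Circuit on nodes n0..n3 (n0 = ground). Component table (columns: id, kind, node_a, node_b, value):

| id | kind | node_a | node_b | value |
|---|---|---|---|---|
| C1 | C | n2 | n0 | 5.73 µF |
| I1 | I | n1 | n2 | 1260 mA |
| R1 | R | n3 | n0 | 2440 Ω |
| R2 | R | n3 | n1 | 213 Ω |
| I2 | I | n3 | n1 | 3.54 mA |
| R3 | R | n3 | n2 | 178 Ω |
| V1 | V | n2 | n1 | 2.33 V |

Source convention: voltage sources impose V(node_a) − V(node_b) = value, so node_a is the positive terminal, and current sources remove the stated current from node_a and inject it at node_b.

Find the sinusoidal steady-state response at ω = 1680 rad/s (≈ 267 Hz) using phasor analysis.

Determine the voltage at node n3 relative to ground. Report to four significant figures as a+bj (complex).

Element admittances at ω=1680 rad/s:
  Y(C1) = 0.000+0.009626j S between n2,n0
  I1: injects 1.26 A into n2 (from n1)
  Y(R1) = 0.0004098+0.000j S between n3,n0
  Y(R2) = 0.004695+0.000j S between n3,n1
  I2: injects 0.00354 A into n1 (from n3)
  Y(R3) = 0.005618+0.000j S between n3,n2
  V1: constraint V(n2)−V(n1) = 2.33
Assemble and solve the 4×4 MNA system:
  V(n1)=-2.328-0.05739j  V(n2)=0.002350-0.05739j  V(n3)=-1.348-0.05520j
  i(V1)=1.252-1.030e-05j

-1.348-0.05520j V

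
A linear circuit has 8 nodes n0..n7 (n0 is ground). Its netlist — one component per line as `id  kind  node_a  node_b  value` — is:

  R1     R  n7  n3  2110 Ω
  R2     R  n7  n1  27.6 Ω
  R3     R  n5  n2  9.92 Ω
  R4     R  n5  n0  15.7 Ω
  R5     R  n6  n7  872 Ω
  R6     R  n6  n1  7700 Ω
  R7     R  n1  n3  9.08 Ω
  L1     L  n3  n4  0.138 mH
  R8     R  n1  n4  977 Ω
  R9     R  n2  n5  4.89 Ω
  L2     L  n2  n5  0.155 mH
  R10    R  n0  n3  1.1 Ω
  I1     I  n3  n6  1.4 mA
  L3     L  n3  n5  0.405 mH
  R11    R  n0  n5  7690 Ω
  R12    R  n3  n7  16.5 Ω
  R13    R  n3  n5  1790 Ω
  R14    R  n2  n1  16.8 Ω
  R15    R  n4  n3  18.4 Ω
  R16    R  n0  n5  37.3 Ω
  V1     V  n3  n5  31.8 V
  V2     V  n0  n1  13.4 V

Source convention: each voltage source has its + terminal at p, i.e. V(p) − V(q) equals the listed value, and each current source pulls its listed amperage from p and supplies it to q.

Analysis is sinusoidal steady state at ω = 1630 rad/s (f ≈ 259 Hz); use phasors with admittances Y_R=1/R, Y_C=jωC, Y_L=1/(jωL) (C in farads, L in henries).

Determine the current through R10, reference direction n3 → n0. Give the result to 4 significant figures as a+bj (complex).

MNA unknowns: 7 node voltages V₁..V_7 plus 2 source currents (V1, V2)
R1: Y=0.0004739+0.000j on G[7,3]
R2: Y=0.03623+0.000j on G[7,1]
R3: Y=0.1008+0.000j on G[5,2]
R4: Y=0.06369+0.000j on G[5,0]
R5: Y=0.001147+0.000j on G[6,7]
R6: Y=0.0001299+0.000j on G[6,1]
R7: Y=0.1101+0.000j on G[1,3]
L1: Y=0.000-4.446j on G[3,4]
R8: Y=0.001024+0.000j on G[1,4]
R9: Y=0.2045+0.000j on G[2,5]
L2: Y=0.000-3.958j on G[2,5]
R10: Y=0.9091+0.000j on G[0,3]
I1: z[3]−=0.0014, z[6]+=0.0014
L3: Y=0.000-1.515j on G[3,5]
R11: Y=0.0001300+0.000j on G[0,5]
R12: Y=0.06061+0.000j on G[3,7]
R13: Y=0.0005587+0.000j on G[3,5]
R14: Y=0.05952+0.000j on G[2,1]
R15: Y=0.05435+0.000j on G[4,3]
R16: Y=0.02681+0.000j on G[0,5]
V1: row V3−V5=31.8, i_V1 at 3,5
V2: row V0−V1=13.4, i_V2 at 0,1
solve → V1=-13.40+0.000j, V2=-29.95+0.2348j, V3=1.828-0.01233j, V4=1.827-0.01583j, V5=-29.97-0.01233j, V6=-3.716-0.006941j, V7=-3.841-0.007728j
aux → i_V1=-3.719+48.18j, i_V2=-1.055-0.01232j

1.661-0.01121j A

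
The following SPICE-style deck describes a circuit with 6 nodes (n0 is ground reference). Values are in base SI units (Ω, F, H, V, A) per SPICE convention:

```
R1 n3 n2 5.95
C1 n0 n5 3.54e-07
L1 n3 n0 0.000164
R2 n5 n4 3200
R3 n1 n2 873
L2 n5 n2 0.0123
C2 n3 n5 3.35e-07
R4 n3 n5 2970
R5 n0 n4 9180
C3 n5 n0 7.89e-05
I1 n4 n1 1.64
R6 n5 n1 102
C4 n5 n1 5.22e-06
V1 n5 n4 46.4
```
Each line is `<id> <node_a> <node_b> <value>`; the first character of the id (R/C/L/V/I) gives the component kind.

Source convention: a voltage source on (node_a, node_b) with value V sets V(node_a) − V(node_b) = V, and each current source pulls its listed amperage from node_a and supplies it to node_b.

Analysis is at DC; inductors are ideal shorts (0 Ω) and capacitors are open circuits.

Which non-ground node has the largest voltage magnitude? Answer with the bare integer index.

Apply KCL at each of the 5 non-ground nodes and solve the resulting linear system.
Node n1: branches {R3, I1, R6, C4} → V_1 = 149.8
Node n2: branches {R1, R3, L2} → V_2 = 0.02999
Node n3: branches {R1, L1, C2, R4} → V_3 = 0.000
Node n4: branches {R2, R5, I1, V1} → V_4 = -46.37
Node n5: branches {C1, R2, L2, C2, R4, C3, R6, C4, V1} → V_5 = 0.02999
Source currents: i(L1)=0.005051, i(L2)=-0.1665, i(V1)=1.620

1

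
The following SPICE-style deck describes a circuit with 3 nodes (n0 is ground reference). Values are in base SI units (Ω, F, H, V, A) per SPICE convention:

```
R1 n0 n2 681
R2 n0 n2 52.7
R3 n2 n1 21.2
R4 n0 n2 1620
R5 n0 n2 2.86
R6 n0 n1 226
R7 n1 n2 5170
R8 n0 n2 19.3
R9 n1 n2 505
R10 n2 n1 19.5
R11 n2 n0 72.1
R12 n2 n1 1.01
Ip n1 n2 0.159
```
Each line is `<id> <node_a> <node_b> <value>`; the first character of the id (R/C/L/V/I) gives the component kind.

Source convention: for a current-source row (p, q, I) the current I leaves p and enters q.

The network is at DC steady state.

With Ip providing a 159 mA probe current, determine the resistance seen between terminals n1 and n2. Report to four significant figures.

Element admittances at DC:
  Y(R1) = 0.001468 S between n0,n2
  Y(R2) = 0.01898 S between n0,n2
  Y(R3) = 0.04717 S between n2,n1
  Y(R4) = 0.0006173 S between n0,n2
  Y(R5) = 0.3497 S between n0,n2
  Y(R6) = 0.004425 S between n0,n1
  Y(R7) = 0.0001934 S between n1,n2
  Y(R8) = 0.05181 S between n0,n2
  Y(R9) = 0.001980 S between n1,n2
  Y(R10) = 0.05128 S between n2,n1
  Y(R11) = 0.01387 S between n2,n0
  Y(R12) = 0.9901 S between n2,n1
  Ip: injects 0.159 A into n2 (from n1)
Assemble and solve the 2×2 MNA system:
  V(n1)=-0.1437  V(n2)=0.001457

R_eq = 0.9132 Ω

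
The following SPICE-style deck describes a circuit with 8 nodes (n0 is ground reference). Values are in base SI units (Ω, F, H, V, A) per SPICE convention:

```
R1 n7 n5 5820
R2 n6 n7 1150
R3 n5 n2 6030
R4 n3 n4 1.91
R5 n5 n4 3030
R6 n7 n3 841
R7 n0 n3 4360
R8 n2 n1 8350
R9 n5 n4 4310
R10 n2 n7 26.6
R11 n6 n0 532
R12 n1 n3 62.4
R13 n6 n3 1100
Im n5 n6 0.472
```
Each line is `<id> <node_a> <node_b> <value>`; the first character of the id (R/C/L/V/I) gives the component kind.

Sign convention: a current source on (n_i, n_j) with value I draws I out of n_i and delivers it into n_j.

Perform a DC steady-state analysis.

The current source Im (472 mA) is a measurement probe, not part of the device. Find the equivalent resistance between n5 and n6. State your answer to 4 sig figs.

R_eq = 1619. Ω

Element admittances at DC:
  Y(R1) = 0.0001718 S between n7,n5
  Y(R2) = 0.0008696 S between n6,n7
  Y(R3) = 0.0001658 S between n5,n2
  Y(R4) = 0.5236 S between n3,n4
  Y(R5) = 0.0003300 S between n5,n4
  Y(R6) = 0.001189 S between n7,n3
  Y(R7) = 0.0002294 S between n0,n3
  Y(R8) = 0.0001198 S between n2,n1
  Y(R9) = 0.0002320 S between n5,n4
  Y(R10) = 0.03759 S between n2,n7
  Y(R11) = 0.001880 S between n6,n0
  Y(R12) = 0.01603 S between n1,n3
  Y(R13) = 0.0009091 S between n6,n3
  Im: injects 0.472 A into n6 (from n5)
Assemble and solve the 7×7 MNA system:
  V(n1)=-217.9  V(n2)=-205.3  V(n3)=-218.0  V(n4)=-218.6  V(n5)=-737.8  V(n6)=26.60  V(n7)=-203.0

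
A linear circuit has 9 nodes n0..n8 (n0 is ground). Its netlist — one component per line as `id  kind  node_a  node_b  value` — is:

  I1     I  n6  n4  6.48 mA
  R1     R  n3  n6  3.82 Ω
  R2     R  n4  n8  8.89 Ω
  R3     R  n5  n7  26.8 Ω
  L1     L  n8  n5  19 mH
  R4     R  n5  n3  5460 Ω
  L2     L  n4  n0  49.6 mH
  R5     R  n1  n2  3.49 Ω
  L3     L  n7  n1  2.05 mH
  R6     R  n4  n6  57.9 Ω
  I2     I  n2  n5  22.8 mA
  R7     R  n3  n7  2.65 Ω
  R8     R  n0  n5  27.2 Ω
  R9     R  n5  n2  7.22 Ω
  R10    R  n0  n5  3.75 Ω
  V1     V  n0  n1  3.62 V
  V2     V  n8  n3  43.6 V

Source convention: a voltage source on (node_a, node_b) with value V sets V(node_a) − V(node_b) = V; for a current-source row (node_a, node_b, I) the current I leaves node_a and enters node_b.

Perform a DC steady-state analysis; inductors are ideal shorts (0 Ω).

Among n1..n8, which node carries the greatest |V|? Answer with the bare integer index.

MNA unknowns: 8 node voltages V₁..V_8 plus 5 source currents (L1, L2, L3, V1, V2)
I1: z[6]−=0.00648, z[4]+=0.00648
R1: Y=0.2618 on G[3,6]
R2: Y=0.1125 on G[4,8]
R3: Y=0.03731 on G[5,7]
L1: row V8−V5=0, i_L1 at 8,5
R4: Y=0.0001832 on G[5,3]
L2: row V4−V0=0, i_L2 at 4,0
R5: Y=0.2865 on G[1,2]
L3: row V7−V1=0, i_L3 at 7,1
R6: Y=0.01727 on G[4,6]
I2: z[2]−=0.0228, z[5]+=0.0228
R7: Y=0.3774 on G[3,7]
R8: Y=0.03676 on G[0,5]
R9: Y=0.1385 on G[5,2]
R10: Y=0.2667 on G[0,5]
V1: row V0−V1=3.62, i_V1 at 0,1
V2: row V8−V3=43.6, i_V2 at 8,3
solve → V1=-3.620, V2=2.819, V3=-27.29, V4=0.000, V5=16.31, V6=-25.63, V7=-3.620, V8=16.31
aux → i_L1=7.544, i_L2=1.398, i_L3=-8.190, i_V1=6.345, i_V2=-9.378

3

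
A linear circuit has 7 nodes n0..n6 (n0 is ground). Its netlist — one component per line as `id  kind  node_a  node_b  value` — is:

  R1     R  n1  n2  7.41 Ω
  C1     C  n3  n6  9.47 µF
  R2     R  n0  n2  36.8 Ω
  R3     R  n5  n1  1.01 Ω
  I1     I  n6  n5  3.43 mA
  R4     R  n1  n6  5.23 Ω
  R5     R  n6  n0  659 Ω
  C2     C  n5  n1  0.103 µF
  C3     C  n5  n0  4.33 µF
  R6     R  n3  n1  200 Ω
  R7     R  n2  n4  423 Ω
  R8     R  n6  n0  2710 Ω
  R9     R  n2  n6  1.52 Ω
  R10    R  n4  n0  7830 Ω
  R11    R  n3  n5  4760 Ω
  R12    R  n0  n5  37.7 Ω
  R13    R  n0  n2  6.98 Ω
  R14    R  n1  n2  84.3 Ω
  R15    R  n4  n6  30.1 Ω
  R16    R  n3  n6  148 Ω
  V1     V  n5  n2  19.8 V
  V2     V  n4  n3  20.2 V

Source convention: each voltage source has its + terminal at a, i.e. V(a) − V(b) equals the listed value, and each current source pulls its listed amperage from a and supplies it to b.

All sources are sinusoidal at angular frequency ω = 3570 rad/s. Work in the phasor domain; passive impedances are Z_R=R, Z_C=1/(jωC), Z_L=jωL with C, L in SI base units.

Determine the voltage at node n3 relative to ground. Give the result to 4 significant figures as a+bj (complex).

Apply KCL at each of the 6 non-ground nodes and solve the resulting linear system.
Node n1: branches {R1, R3, R4, C2, R6, R14} → V_1 = 12.40-1.307j
Node n2: branches {R1, R2, R7, R9, R13, R14, V1} → V_2 = -2.785-1.326j
Node n3: branches {C1, R6, R11, R16, V2} → V_3 = -8.598+5.241j
Node n4: branches {R7, R10, R15, V2} → V_4 = 11.60+5.241j
Node n5: branches {R3, I1, C2, C3, R11, R12, V1} → V_5 = 17.02-1.326j
Node n6: branches {C1, I1, R4, R5, R8, R9, R15, R16} → V_6 = 0.7173-1.378j
Source currents: i(V1)=-5.042-0.2099j, i(V2)=-0.3971-0.2361j

-8.598+5.241j V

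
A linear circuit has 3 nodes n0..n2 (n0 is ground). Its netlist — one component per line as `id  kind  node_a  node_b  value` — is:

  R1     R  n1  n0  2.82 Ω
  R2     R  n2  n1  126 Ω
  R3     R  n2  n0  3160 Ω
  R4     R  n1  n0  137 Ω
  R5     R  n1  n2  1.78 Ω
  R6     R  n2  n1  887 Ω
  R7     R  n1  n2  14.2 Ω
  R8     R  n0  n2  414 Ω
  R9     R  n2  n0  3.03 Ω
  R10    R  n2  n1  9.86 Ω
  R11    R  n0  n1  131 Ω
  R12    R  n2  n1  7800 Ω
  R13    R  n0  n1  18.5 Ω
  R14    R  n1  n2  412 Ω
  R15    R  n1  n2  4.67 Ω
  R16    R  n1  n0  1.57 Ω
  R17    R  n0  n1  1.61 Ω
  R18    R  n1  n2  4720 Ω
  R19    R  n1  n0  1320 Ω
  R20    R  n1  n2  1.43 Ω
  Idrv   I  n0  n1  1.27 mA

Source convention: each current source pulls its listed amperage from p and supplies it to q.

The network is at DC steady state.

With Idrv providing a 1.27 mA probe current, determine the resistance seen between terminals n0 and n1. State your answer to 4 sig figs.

MNA unknowns: 2 node voltages V₁..V_2
R1: Y=0.3546 on G[1,0]
R2: Y=0.007937 on G[2,1]
R3: Y=0.0003165 on G[2,0]
R4: Y=0.007299 on G[1,0]
R5: Y=0.5618 on G[1,2]
R6: Y=0.001127 on G[2,1]
R7: Y=0.07042 on G[1,2]
R8: Y=0.002415 on G[0,2]
R9: Y=0.3300 on G[2,0]
R10: Y=0.1014 on G[2,1]
R11: Y=0.007634 on G[0,1]
R12: Y=0.0001282 on G[2,1]
R13: Y=0.05405 on G[0,1]
R14: Y=0.002427 on G[1,2]
R15: Y=0.2141 on G[1,2]
R16: Y=0.6369 on G[1,0]
R17: Y=0.6211 on G[0,1]
R18: Y=0.0002119 on G[1,2]
R19: Y=0.0007576 on G[1,0]
R20: Y=0.6993 on G[1,2]
Idrv: z[0]−=0.00127, z[1]+=0.00127
solve → V1=0.0006481, V2=0.0005398

R_eq = 0.5103 Ω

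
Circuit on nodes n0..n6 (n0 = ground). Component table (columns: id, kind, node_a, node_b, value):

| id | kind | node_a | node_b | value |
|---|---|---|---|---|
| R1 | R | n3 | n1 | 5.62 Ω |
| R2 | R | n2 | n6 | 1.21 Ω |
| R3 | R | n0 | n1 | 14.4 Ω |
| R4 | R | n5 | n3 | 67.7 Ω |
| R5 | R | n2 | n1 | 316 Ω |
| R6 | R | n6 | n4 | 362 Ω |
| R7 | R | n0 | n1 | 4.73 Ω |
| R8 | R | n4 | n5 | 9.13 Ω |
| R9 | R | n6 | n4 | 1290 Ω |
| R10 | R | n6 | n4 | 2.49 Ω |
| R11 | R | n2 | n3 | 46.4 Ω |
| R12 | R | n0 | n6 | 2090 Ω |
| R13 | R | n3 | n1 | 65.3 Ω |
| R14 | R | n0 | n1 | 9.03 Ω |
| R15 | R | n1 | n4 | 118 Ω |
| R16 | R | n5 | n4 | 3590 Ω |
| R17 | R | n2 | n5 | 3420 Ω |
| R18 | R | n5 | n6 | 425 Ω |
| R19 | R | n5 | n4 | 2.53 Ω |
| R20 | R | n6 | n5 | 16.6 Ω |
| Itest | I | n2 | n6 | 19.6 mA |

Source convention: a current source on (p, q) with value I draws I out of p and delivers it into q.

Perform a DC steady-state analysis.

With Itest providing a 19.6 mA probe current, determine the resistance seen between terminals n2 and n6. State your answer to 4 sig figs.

R_eq = 1.193 Ω

Apply KCL at each of the 6 non-ground nodes and solve the resulting linear system.
Node n1: branches {R1, R3, R5, R7, R13, R14, R15} → V_1 = -1.466e-05
Node n2: branches {R2, R5, R11, R17, Itest} → V_2 = -0.01138
Node n3: branches {R1, R4, R11, R13} → V_3 = -0.0003607
Node n4: branches {R6, R8, R9, R10, R15, R16, R19} → V_4 = 0.01144
Node n5: branches {R4, R8, R16, R17, R18, R19, R20} → V_5 = 0.01119
Node n6: branches {R2, R6, R9, R10, R12, R18, R20, Itest} → V_6 = 0.01200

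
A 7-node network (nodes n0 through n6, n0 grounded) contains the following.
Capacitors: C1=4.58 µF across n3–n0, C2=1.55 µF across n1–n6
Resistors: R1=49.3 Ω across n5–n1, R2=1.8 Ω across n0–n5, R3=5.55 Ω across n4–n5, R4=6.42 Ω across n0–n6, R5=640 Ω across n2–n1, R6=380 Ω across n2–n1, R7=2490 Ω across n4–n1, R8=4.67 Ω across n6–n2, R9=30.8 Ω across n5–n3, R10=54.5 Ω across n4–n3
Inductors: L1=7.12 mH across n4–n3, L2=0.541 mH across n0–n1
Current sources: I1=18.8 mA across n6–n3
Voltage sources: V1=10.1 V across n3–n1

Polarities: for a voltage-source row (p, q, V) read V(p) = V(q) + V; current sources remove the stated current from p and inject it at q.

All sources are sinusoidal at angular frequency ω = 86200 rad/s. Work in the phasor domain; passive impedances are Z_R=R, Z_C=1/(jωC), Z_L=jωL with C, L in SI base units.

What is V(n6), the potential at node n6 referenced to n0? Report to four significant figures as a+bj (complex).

Element admittances at ω=86200 rad/s:
  Y(C1) = 0.000+0.3948j S between n3,n0
  Y(R1) = 0.02028+0.000j S between n5,n1
  Y(R2) = 0.5556+0.000j S between n0,n5
  Y(R3) = 0.1802+0.000j S between n4,n5
  Y(L1) = 0.000-0.001629j S between n4,n3
  Y(R4) = 0.1558+0.000j S between n0,n6
  I1: injects 0.0188 A into n3 (from n6)
  Y(R5) = 0.001563+0.000j S between n2,n1
  Y(C2) = 0.000+0.1336j S between n1,n6
  Y(R6) = 0.002632+0.000j S between n2,n1
  Y(R7) = 0.0004016+0.000j S between n4,n1
  Y(R8) = 0.2141+0.000j S between n6,n2
  Y(R9) = 0.03247+0.000j S between n5,n3
  Y(R10) = 0.01835+0.000j S between n4,n3
  Y(L2) = 0.000-0.02144j S between n0,n1
  V1: constraint V(n3)−V(n1) = 10.1
Assemble and solve the 7×7 MNA system:
  V(n1)=-8.492-1.477j  V(n2)=-3.087-4.582j  V(n3)=1.608-1.477j  V(n4)=-0.02060-0.3053j  V(n5)=-0.1570-0.1686j  V(n6)=-2.982-4.643j
  i(V1)=-0.6498-0.5681j

-2.982-4.643j V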